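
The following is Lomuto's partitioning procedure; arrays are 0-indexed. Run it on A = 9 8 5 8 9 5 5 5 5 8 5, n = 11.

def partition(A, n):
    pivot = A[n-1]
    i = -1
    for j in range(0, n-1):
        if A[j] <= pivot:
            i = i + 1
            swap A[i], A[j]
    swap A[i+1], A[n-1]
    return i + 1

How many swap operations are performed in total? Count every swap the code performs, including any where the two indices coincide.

pivot=5, i=-1
j=0: 9>5, skip
j=1: 8>5, skip
j=2: 5≤5, i=0, swap(0,2) ⇒ 5 8 9 8 9 5 5 5 5 8 5
j=3: 8>5, skip
j=4: 9>5, skip
j=5: 5≤5, i=1, swap(1,5) ⇒ 5 5 9 8 9 8 5 5 5 8 5
j=6: 5≤5, i=2, swap(2,6) ⇒ 5 5 5 8 9 8 9 5 5 8 5
j=7: 5≤5, i=3, swap(3,7) ⇒ 5 5 5 5 9 8 9 8 5 8 5
j=8: 5≤5, i=4, swap(4,8) ⇒ 5 5 5 5 5 8 9 8 9 8 5
j=9: 8>5, skip
swap(5,10) ⇒ 5 5 5 5 5 5 9 8 9 8 8; return 5

6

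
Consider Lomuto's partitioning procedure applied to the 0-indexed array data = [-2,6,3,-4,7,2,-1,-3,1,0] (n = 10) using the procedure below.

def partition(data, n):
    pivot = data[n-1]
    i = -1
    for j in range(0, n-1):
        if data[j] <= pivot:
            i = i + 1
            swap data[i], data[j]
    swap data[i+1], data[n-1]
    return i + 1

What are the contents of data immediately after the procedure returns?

pivot = data[9] = 0; i = -1
j=0: data[0]=-2 ≤ 0 → i=0, swap data[0],data[0] (no change) → [-2,6,3,-4,7,2,-1,-3,1,0]
j=1: data[1]=6 > 0 → no swap
j=2: data[2]=3 > 0 → no swap
j=3: data[3]=-4 ≤ 0 → i=1, swap data[1],data[3] → [-2,-4,3,6,7,2,-1,-3,1,0]
j=4: data[4]=7 > 0 → no swap
j=5: data[5]=2 > 0 → no swap
j=6: data[6]=-1 ≤ 0 → i=2, swap data[2],data[6] → [-2,-4,-1,6,7,2,3,-3,1,0]
j=7: data[7]=-3 ≤ 0 → i=3, swap data[3],data[7] → [-2,-4,-1,-3,7,2,3,6,1,0]
j=8: data[8]=1 > 0 → no swap
final swap data[4],data[9] → [-2,-4,-1,-3,0,2,3,6,1,7]; return 4

[-2,-4,-1,-3,0,2,3,6,1,7]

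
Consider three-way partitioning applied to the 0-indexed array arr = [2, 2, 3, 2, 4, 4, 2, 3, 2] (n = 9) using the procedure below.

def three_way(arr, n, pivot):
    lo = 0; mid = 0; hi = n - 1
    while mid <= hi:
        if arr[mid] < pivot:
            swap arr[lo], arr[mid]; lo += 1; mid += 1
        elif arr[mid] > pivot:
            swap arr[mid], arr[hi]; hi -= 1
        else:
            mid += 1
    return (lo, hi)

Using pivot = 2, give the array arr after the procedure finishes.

lo=0 mid=0 hi=8
2=2: mid=1
2=2: mid=2
3>2: swap(2,8), hi=7 ⇒ [2, 2, 2, 2, 4, 4, 2, 3, 3]
2=2: mid=3
2=2: mid=4
4>2: swap(4,7), hi=6 ⇒ [2, 2, 2, 2, 3, 4, 2, 4, 3]
3>2: swap(4,6), hi=5 ⇒ [2, 2, 2, 2, 2, 4, 3, 4, 3]
2=2: mid=5
4>2: swap(5,5), hi=4 ⇒ [2, 2, 2, 2, 2, 4, 3, 4, 3]
done. lo=0 hi=4; arr=[2, 2, 2, 2, 2, 4, 3, 4, 3]

[2, 2, 2, 2, 2, 4, 3, 4, 3]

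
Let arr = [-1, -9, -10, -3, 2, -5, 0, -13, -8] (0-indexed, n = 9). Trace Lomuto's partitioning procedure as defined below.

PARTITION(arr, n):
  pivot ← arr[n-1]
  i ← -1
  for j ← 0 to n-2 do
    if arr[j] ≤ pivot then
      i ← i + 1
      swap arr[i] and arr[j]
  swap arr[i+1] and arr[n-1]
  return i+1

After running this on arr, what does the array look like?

pivot = arr[8] = -8; i = -1
j=0: arr[0]=-1 > -8 → no swap
j=1: arr[1]=-9 ≤ -8 → i=0, swap arr[0],arr[1] → [-9, -1, -10, -3, 2, -5, 0, -13, -8]
j=2: arr[2]=-10 ≤ -8 → i=1, swap arr[1],arr[2] → [-9, -10, -1, -3, 2, -5, 0, -13, -8]
j=3: arr[3]=-3 > -8 → no swap
j=4: arr[4]=2 > -8 → no swap
j=5: arr[5]=-5 > -8 → no swap
j=6: arr[6]=0 > -8 → no swap
j=7: arr[7]=-13 ≤ -8 → i=2, swap arr[2],arr[7] → [-9, -10, -13, -3, 2, -5, 0, -1, -8]
final swap arr[3],arr[8] → [-9, -10, -13, -8, 2, -5, 0, -1, -3]; return 3

[-9, -10, -13, -8, 2, -5, 0, -1, -3]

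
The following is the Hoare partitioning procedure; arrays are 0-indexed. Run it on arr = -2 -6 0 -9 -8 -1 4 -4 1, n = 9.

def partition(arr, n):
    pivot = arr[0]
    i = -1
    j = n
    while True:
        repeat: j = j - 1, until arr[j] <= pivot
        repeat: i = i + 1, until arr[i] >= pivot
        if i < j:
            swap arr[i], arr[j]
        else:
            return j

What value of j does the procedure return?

3

pivot = arr[0] = -2; i = -1, j = 9
j→7 (arr[7]=-4≤-2), i→0 (arr[0]=-2≥-2); i<j, swap → -4 -6 0 -9 -8 -1 4 -2 1
j→4 (arr[4]=-8≤-2), i→2 (arr[2]=0≥-2); i<j, swap → -4 -6 -8 -9 0 -1 4 -2 1
j→3, i→4; i≥j, return j=3. arr = -4 -6 -8 -9 0 -1 4 -2 1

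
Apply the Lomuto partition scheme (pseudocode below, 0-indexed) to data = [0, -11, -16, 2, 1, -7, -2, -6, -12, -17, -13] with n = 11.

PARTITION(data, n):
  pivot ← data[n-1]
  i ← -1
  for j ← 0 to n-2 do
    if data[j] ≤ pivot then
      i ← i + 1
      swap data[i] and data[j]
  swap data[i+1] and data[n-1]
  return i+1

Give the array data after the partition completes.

pivot = data[10] = -13; i = -1
j=0: data[0]=0 > -13 → no swap
j=1: data[1]=-11 > -13 → no swap
j=2: data[2]=-16 ≤ -13 → i=0, swap data[0],data[2] → [-16, -11, 0, 2, 1, -7, -2, -6, -12, -17, -13]
j=3: data[3]=2 > -13 → no swap
j=4: data[4]=1 > -13 → no swap
j=5: data[5]=-7 > -13 → no swap
j=6: data[6]=-2 > -13 → no swap
j=7: data[7]=-6 > -13 → no swap
j=8: data[8]=-12 > -13 → no swap
j=9: data[9]=-17 ≤ -13 → i=1, swap data[1],data[9] → [-16, -17, 0, 2, 1, -7, -2, -6, -12, -11, -13]
final swap data[2],data[10] → [-16, -17, -13, 2, 1, -7, -2, -6, -12, -11, 0]; return 2

[-16, -17, -13, 2, 1, -7, -2, -6, -12, -11, 0]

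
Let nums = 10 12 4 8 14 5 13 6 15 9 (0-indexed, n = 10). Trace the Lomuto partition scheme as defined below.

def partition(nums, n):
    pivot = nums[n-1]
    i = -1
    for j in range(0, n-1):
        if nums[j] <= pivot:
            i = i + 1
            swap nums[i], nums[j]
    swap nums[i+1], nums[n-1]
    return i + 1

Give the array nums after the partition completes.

pivot=9, i=-1
j=0: 10>9, skip
j=1: 12>9, skip
j=2: 4≤9, i=0, swap(0,2) ⇒ 4 12 10 8 14 5 13 6 15 9
j=3: 8≤9, i=1, swap(1,3) ⇒ 4 8 10 12 14 5 13 6 15 9
j=4: 14>9, skip
j=5: 5≤9, i=2, swap(2,5) ⇒ 4 8 5 12 14 10 13 6 15 9
j=6: 13>9, skip
j=7: 6≤9, i=3, swap(3,7) ⇒ 4 8 5 6 14 10 13 12 15 9
j=8: 15>9, skip
swap(4,9) ⇒ 4 8 5 6 9 10 13 12 15 14; return 4

4 8 5 6 9 10 13 12 15 14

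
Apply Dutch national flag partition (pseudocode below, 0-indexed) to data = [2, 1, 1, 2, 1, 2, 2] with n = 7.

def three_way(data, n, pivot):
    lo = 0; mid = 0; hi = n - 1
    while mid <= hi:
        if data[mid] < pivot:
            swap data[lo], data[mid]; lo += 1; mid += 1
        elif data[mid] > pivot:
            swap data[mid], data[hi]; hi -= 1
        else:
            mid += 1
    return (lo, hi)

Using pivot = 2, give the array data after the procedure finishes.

[1, 1, 1, 2, 2, 2, 2]

pivot = 2; lo=0, mid=0, hi=6
data[mid]=2=2: mid=1
data[mid]=1<2: swap data[0],data[1]; lo=1,mid=2 → [1, 2, 1, 2, 1, 2, 2]
data[mid]=1<2: swap data[1],data[2]; lo=2,mid=3 → [1, 1, 2, 2, 1, 2, 2]
data[mid]=2=2: mid=4
data[mid]=1<2: swap data[2],data[4]; lo=3,mid=5 → [1, 1, 1, 2, 2, 2, 2]
data[mid]=2=2: mid=6
data[mid]=2=2: mid=7
end: lo=3, hi=6; data = [1, 1, 1, 2, 2, 2, 2]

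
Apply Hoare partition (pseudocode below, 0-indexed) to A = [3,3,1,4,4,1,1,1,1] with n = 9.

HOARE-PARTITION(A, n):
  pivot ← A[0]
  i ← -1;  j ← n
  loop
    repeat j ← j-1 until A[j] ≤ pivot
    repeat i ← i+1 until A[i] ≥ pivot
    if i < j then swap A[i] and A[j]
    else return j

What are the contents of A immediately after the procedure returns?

[1,1,1,1,1,4,4,3,3]

pivot=3
j stops at 8 (1), i stops at 0 (3); swap ⇒ [1,3,1,4,4,1,1,1,3]
j stops at 7 (1), i stops at 1 (3); swap ⇒ [1,1,1,4,4,1,1,3,3]
j stops at 6 (1), i stops at 3 (4); swap ⇒ [1,1,1,1,4,1,4,3,3]
j stops at 5 (1), i stops at 4 (4); swap ⇒ [1,1,1,1,1,4,4,3,3]
j stops at 4, i stops at 5; i≥j ⇒ return 4. A=[1,1,1,1,1,4,4,3,3]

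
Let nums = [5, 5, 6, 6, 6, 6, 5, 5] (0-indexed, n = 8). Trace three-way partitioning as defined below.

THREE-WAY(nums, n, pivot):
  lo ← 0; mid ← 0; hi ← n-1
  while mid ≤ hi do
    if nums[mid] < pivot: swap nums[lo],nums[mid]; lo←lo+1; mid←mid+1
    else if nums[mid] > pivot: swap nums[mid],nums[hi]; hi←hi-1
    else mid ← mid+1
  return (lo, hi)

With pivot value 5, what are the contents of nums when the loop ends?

pivot = 5; lo=0, mid=0, hi=7
nums[mid]=5=5: mid=1
nums[mid]=5=5: mid=2
nums[mid]=6>5: swap nums[2],nums[7]; hi=6 → [5, 5, 5, 6, 6, 6, 5, 6]
nums[mid]=5=5: mid=3
nums[mid]=6>5: swap nums[3],nums[6]; hi=5 → [5, 5, 5, 5, 6, 6, 6, 6]
nums[mid]=5=5: mid=4
nums[mid]=6>5: swap nums[4],nums[5]; hi=4 → [5, 5, 5, 5, 6, 6, 6, 6]
nums[mid]=6>5: swap nums[4],nums[4]; hi=3 → [5, 5, 5, 5, 6, 6, 6, 6]
end: lo=0, hi=3; nums = [5, 5, 5, 5, 6, 6, 6, 6]

[5, 5, 5, 5, 6, 6, 6, 6]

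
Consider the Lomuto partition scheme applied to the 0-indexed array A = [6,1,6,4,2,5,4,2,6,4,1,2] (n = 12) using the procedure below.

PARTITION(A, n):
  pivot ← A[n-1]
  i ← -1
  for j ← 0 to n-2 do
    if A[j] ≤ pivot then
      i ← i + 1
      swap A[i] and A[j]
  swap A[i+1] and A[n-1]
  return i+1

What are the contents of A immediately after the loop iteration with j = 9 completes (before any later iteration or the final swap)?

pivot = A[11] = 2; i = -1
j=0: A[0]=6 > 2 → no swap
j=1: A[1]=1 ≤ 2 → i=0, swap A[0],A[1] → [1,6,6,4,2,5,4,2,6,4,1,2]
j=2: A[2]=6 > 2 → no swap
j=3: A[3]=4 > 2 → no swap
j=4: A[4]=2 ≤ 2 → i=1, swap A[1],A[4] → [1,2,6,4,6,5,4,2,6,4,1,2]
j=5: A[5]=5 > 2 → no swap
j=6: A[6]=4 > 2 → no swap
j=7: A[7]=2 ≤ 2 → i=2, swap A[2],A[7] → [1,2,2,4,6,5,4,6,6,4,1,2]
j=8: A[8]=6 > 2 → no swap
j=9: A[9]=4 > 2 → no swap
(after j=9) A = [1,2,2,4,6,5,4,6,6,4,1,2]

[1,2,2,4,6,5,4,6,6,4,1,2]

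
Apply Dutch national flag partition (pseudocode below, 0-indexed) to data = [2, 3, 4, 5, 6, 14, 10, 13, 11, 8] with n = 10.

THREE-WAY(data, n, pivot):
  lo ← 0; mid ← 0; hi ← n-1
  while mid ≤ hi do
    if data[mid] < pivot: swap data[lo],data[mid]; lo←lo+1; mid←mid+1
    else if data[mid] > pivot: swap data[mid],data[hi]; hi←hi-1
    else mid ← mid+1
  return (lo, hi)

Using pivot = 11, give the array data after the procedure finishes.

lo=0 mid=0 hi=9
2<11: swap(0,0), lo=1 mid=1 ⇒ [2, 3, 4, 5, 6, 14, 10, 13, 11, 8]
3<11: swap(1,1), lo=2 mid=2 ⇒ [2, 3, 4, 5, 6, 14, 10, 13, 11, 8]
4<11: swap(2,2), lo=3 mid=3 ⇒ [2, 3, 4, 5, 6, 14, 10, 13, 11, 8]
5<11: swap(3,3), lo=4 mid=4 ⇒ [2, 3, 4, 5, 6, 14, 10, 13, 11, 8]
6<11: swap(4,4), lo=5 mid=5 ⇒ [2, 3, 4, 5, 6, 14, 10, 13, 11, 8]
14>11: swap(5,9), hi=8 ⇒ [2, 3, 4, 5, 6, 8, 10, 13, 11, 14]
8<11: swap(5,5), lo=6 mid=6 ⇒ [2, 3, 4, 5, 6, 8, 10, 13, 11, 14]
10<11: swap(6,6), lo=7 mid=7 ⇒ [2, 3, 4, 5, 6, 8, 10, 13, 11, 14]
13>11: swap(7,8), hi=7 ⇒ [2, 3, 4, 5, 6, 8, 10, 11, 13, 14]
11=11: mid=8
done. lo=7 hi=7; data=[2, 3, 4, 5, 6, 8, 10, 11, 13, 14]

[2, 3, 4, 5, 6, 8, 10, 11, 13, 14]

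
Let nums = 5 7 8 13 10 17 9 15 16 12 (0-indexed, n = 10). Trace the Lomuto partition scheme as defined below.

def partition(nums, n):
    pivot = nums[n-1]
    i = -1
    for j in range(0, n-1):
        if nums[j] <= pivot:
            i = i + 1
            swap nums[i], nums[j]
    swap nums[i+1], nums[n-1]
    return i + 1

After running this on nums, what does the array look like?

5 7 8 10 9 12 13 15 16 17

pivot=12, i=-1
j=0: 5≤12, i=0, swap(0,0) ⇒ 5 7 8 13 10 17 9 15 16 12
j=1: 7≤12, i=1, swap(1,1) ⇒ 5 7 8 13 10 17 9 15 16 12
j=2: 8≤12, i=2, swap(2,2) ⇒ 5 7 8 13 10 17 9 15 16 12
j=3: 13>12, skip
j=4: 10≤12, i=3, swap(3,4) ⇒ 5 7 8 10 13 17 9 15 16 12
j=5: 17>12, skip
j=6: 9≤12, i=4, swap(4,6) ⇒ 5 7 8 10 9 17 13 15 16 12
j=7: 15>12, skip
j=8: 16>12, skip
swap(5,9) ⇒ 5 7 8 10 9 12 13 15 16 17; return 5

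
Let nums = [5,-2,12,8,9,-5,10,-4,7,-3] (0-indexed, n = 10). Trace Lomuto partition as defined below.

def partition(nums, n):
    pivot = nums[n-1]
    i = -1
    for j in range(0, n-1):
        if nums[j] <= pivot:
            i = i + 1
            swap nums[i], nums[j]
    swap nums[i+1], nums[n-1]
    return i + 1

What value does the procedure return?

pivot = nums[9] = -3; i = -1
j=0: nums[0]=5 > -3 → no swap
j=1: nums[1]=-2 > -3 → no swap
j=2: nums[2]=12 > -3 → no swap
j=3: nums[3]=8 > -3 → no swap
j=4: nums[4]=9 > -3 → no swap
j=5: nums[5]=-5 ≤ -3 → i=0, swap nums[0],nums[5] → [-5,-2,12,8,9,5,10,-4,7,-3]
j=6: nums[6]=10 > -3 → no swap
j=7: nums[7]=-4 ≤ -3 → i=1, swap nums[1],nums[7] → [-5,-4,12,8,9,5,10,-2,7,-3]
j=8: nums[8]=7 > -3 → no swap
final swap nums[2],nums[9] → [-5,-4,-3,8,9,5,10,-2,7,12]; return 2

2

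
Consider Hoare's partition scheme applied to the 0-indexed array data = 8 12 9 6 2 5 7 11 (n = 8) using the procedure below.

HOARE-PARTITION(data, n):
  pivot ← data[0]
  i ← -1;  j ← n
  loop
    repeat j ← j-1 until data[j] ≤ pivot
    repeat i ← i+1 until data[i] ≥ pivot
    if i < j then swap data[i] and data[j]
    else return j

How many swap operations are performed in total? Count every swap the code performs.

pivot = data[0] = 8; i = -1, j = 8
j→6 (data[6]=7≤8), i→0 (data[0]=8≥8); i<j, swap → 7 12 9 6 2 5 8 11
j→5 (data[5]=5≤8), i→1 (data[1]=12≥8); i<j, swap → 7 5 9 6 2 12 8 11
j→4 (data[4]=2≤8), i→2 (data[2]=9≥8); i<j, swap → 7 5 2 6 9 12 8 11
j→3, i→4; i≥j, return j=3. data = 7 5 2 6 9 12 8 11

3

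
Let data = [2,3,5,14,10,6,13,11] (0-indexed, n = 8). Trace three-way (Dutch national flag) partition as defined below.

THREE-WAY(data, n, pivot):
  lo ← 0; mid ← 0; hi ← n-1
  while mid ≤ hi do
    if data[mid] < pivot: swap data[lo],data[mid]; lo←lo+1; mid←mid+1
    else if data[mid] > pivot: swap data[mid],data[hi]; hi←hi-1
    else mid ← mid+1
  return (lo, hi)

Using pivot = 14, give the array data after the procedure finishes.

lo=0 mid=0 hi=7
2<14: swap(0,0), lo=1 mid=1 ⇒ [2,3,5,14,10,6,13,11]
3<14: swap(1,1), lo=2 mid=2 ⇒ [2,3,5,14,10,6,13,11]
5<14: swap(2,2), lo=3 mid=3 ⇒ [2,3,5,14,10,6,13,11]
14=14: mid=4
10<14: swap(3,4), lo=4 mid=5 ⇒ [2,3,5,10,14,6,13,11]
6<14: swap(4,5), lo=5 mid=6 ⇒ [2,3,5,10,6,14,13,11]
13<14: swap(5,6), lo=6 mid=7 ⇒ [2,3,5,10,6,13,14,11]
11<14: swap(6,7), lo=7 mid=8 ⇒ [2,3,5,10,6,13,11,14]
done. lo=7 hi=7; data=[2,3,5,10,6,13,11,14]

[2,3,5,10,6,13,11,14]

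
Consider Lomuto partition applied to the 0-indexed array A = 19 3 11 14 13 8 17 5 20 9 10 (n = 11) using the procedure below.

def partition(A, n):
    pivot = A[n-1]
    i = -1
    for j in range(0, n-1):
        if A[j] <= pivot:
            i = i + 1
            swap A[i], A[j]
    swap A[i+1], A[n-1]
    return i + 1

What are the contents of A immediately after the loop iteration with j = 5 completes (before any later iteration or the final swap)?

pivot=10, i=-1
j=0: 19>10, skip
j=1: 3≤10, i=0, swap(0,1) ⇒ 3 19 11 14 13 8 17 5 20 9 10
j=2: 11>10, skip
j=3: 14>10, skip
j=4: 13>10, skip
j=5: 8≤10, i=1, swap(1,5) ⇒ 3 8 11 14 13 19 17 5 20 9 10
(after j=5) A = 3 8 11 14 13 19 17 5 20 9 10

3 8 11 14 13 19 17 5 20 9 10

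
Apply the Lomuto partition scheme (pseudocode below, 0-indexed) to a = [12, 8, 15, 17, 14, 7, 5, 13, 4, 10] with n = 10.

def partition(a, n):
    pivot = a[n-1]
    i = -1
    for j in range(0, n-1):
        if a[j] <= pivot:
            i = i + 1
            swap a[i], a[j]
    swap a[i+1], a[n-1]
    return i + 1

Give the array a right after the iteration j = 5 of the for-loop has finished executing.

[8, 7, 15, 17, 14, 12, 5, 13, 4, 10]

pivot=10, i=-1
j=0: 12>10, skip
j=1: 8≤10, i=0, swap(0,1) ⇒ [8, 12, 15, 17, 14, 7, 5, 13, 4, 10]
j=2: 15>10, skip
j=3: 17>10, skip
j=4: 14>10, skip
j=5: 7≤10, i=1, swap(1,5) ⇒ [8, 7, 15, 17, 14, 12, 5, 13, 4, 10]
(after j=5) a = [8, 7, 15, 17, 14, 12, 5, 13, 4, 10]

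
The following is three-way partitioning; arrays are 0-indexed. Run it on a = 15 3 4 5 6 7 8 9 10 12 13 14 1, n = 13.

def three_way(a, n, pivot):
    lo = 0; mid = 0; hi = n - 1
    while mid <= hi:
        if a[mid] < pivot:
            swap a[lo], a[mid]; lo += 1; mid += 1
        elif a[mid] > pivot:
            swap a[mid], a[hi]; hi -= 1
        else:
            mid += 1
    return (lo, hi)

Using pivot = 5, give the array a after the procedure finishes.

1 3 4 5 7 8 9 10 12 13 14 6 15

lo=0 mid=0 hi=12
15>5: swap(0,12), hi=11 ⇒ 1 3 4 5 6 7 8 9 10 12 13 14 15
1<5: swap(0,0), lo=1 mid=1 ⇒ 1 3 4 5 6 7 8 9 10 12 13 14 15
3<5: swap(1,1), lo=2 mid=2 ⇒ 1 3 4 5 6 7 8 9 10 12 13 14 15
4<5: swap(2,2), lo=3 mid=3 ⇒ 1 3 4 5 6 7 8 9 10 12 13 14 15
5=5: mid=4
6>5: swap(4,11), hi=10 ⇒ 1 3 4 5 14 7 8 9 10 12 13 6 15
14>5: swap(4,10), hi=9 ⇒ 1 3 4 5 13 7 8 9 10 12 14 6 15
13>5: swap(4,9), hi=8 ⇒ 1 3 4 5 12 7 8 9 10 13 14 6 15
12>5: swap(4,8), hi=7 ⇒ 1 3 4 5 10 7 8 9 12 13 14 6 15
10>5: swap(4,7), hi=6 ⇒ 1 3 4 5 9 7 8 10 12 13 14 6 15
9>5: swap(4,6), hi=5 ⇒ 1 3 4 5 8 7 9 10 12 13 14 6 15
8>5: swap(4,5), hi=4 ⇒ 1 3 4 5 7 8 9 10 12 13 14 6 15
7>5: swap(4,4), hi=3 ⇒ 1 3 4 5 7 8 9 10 12 13 14 6 15
done. lo=3 hi=3; a=1 3 4 5 7 8 9 10 12 13 14 6 15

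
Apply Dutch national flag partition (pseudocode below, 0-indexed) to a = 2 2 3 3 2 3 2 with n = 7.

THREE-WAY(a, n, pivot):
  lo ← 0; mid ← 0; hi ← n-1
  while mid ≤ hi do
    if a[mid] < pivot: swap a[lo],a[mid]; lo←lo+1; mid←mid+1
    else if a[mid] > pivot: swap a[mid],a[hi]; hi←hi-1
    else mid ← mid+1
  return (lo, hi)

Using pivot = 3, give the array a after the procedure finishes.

pivot = 3; lo=0, mid=0, hi=6
a[mid]=2<3: swap a[0],a[0]; lo=1,mid=1 → 2 2 3 3 2 3 2
a[mid]=2<3: swap a[1],a[1]; lo=2,mid=2 → 2 2 3 3 2 3 2
a[mid]=3=3: mid=3
a[mid]=3=3: mid=4
a[mid]=2<3: swap a[2],a[4]; lo=3,mid=5 → 2 2 2 3 3 3 2
a[mid]=3=3: mid=6
a[mid]=2<3: swap a[3],a[6]; lo=4,mid=7 → 2 2 2 2 3 3 3
end: lo=4, hi=6; a = 2 2 2 2 3 3 3

2 2 2 2 3 3 3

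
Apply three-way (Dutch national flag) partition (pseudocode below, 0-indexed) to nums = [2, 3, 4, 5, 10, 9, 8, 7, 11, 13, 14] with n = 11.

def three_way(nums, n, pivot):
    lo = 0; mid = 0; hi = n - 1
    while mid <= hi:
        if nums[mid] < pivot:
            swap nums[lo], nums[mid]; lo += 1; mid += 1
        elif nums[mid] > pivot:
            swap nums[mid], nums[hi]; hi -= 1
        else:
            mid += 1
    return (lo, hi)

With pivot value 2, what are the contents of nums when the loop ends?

[2, 4, 5, 10, 9, 8, 7, 11, 13, 14, 3]

lo=0 mid=0 hi=10
2=2: mid=1
3>2: swap(1,10), hi=9 ⇒ [2, 14, 4, 5, 10, 9, 8, 7, 11, 13, 3]
14>2: swap(1,9), hi=8 ⇒ [2, 13, 4, 5, 10, 9, 8, 7, 11, 14, 3]
13>2: swap(1,8), hi=7 ⇒ [2, 11, 4, 5, 10, 9, 8, 7, 13, 14, 3]
11>2: swap(1,7), hi=6 ⇒ [2, 7, 4, 5, 10, 9, 8, 11, 13, 14, 3]
7>2: swap(1,6), hi=5 ⇒ [2, 8, 4, 5, 10, 9, 7, 11, 13, 14, 3]
8>2: swap(1,5), hi=4 ⇒ [2, 9, 4, 5, 10, 8, 7, 11, 13, 14, 3]
9>2: swap(1,4), hi=3 ⇒ [2, 10, 4, 5, 9, 8, 7, 11, 13, 14, 3]
10>2: swap(1,3), hi=2 ⇒ [2, 5, 4, 10, 9, 8, 7, 11, 13, 14, 3]
5>2: swap(1,2), hi=1 ⇒ [2, 4, 5, 10, 9, 8, 7, 11, 13, 14, 3]
4>2: swap(1,1), hi=0 ⇒ [2, 4, 5, 10, 9, 8, 7, 11, 13, 14, 3]
done. lo=0 hi=0; nums=[2, 4, 5, 10, 9, 8, 7, 11, 13, 14, 3]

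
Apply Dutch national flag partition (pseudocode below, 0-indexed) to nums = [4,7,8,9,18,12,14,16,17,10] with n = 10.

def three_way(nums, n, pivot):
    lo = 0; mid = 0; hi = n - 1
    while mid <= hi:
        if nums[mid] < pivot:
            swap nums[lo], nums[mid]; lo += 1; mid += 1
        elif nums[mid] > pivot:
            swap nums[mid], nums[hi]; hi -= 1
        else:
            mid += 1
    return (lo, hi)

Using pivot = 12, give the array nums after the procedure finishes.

[4,7,8,9,10,12,16,17,14,18]

pivot = 12; lo=0, mid=0, hi=9
nums[mid]=4<12: swap nums[0],nums[0]; lo=1,mid=1 → [4,7,8,9,18,12,14,16,17,10]
nums[mid]=7<12: swap nums[1],nums[1]; lo=2,mid=2 → [4,7,8,9,18,12,14,16,17,10]
nums[mid]=8<12: swap nums[2],nums[2]; lo=3,mid=3 → [4,7,8,9,18,12,14,16,17,10]
nums[mid]=9<12: swap nums[3],nums[3]; lo=4,mid=4 → [4,7,8,9,18,12,14,16,17,10]
nums[mid]=18>12: swap nums[4],nums[9]; hi=8 → [4,7,8,9,10,12,14,16,17,18]
nums[mid]=10<12: swap nums[4],nums[4]; lo=5,mid=5 → [4,7,8,9,10,12,14,16,17,18]
nums[mid]=12=12: mid=6
nums[mid]=14>12: swap nums[6],nums[8]; hi=7 → [4,7,8,9,10,12,17,16,14,18]
nums[mid]=17>12: swap nums[6],nums[7]; hi=6 → [4,7,8,9,10,12,16,17,14,18]
nums[mid]=16>12: swap nums[6],nums[6]; hi=5 → [4,7,8,9,10,12,16,17,14,18]
end: lo=5, hi=5; nums = [4,7,8,9,10,12,16,17,14,18]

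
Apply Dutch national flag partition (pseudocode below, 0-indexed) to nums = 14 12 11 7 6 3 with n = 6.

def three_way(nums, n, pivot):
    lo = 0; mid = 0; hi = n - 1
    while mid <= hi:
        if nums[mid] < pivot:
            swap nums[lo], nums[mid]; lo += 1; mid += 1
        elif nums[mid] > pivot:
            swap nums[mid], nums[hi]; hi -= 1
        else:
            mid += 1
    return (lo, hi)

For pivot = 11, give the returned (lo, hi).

lo=0 mid=0 hi=5
14>11: swap(0,5), hi=4 ⇒ 3 12 11 7 6 14
3<11: swap(0,0), lo=1 mid=1 ⇒ 3 12 11 7 6 14
12>11: swap(1,4), hi=3 ⇒ 3 6 11 7 12 14
6<11: swap(1,1), lo=2 mid=2 ⇒ 3 6 11 7 12 14
11=11: mid=3
7<11: swap(2,3), lo=3 mid=4 ⇒ 3 6 7 11 12 14
done. lo=3 hi=3; nums=3 6 7 11 12 14

(3, 3)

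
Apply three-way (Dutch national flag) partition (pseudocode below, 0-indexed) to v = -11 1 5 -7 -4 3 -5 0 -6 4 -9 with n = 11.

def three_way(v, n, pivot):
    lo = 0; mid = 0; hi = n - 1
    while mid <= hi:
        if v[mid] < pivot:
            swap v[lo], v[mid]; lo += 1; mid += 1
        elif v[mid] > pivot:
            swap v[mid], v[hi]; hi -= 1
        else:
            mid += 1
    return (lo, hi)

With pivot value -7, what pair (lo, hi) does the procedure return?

(2, 2)

pivot = -7; lo=0, mid=0, hi=10
v[mid]=-11<-7: swap v[0],v[0]; lo=1,mid=1 → -11 1 5 -7 -4 3 -5 0 -6 4 -9
v[mid]=1>-7: swap v[1],v[10]; hi=9 → -11 -9 5 -7 -4 3 -5 0 -6 4 1
v[mid]=-9<-7: swap v[1],v[1]; lo=2,mid=2 → -11 -9 5 -7 -4 3 -5 0 -6 4 1
v[mid]=5>-7: swap v[2],v[9]; hi=8 → -11 -9 4 -7 -4 3 -5 0 -6 5 1
v[mid]=4>-7: swap v[2],v[8]; hi=7 → -11 -9 -6 -7 -4 3 -5 0 4 5 1
v[mid]=-6>-7: swap v[2],v[7]; hi=6 → -11 -9 0 -7 -4 3 -5 -6 4 5 1
v[mid]=0>-7: swap v[2],v[6]; hi=5 → -11 -9 -5 -7 -4 3 0 -6 4 5 1
v[mid]=-5>-7: swap v[2],v[5]; hi=4 → -11 -9 3 -7 -4 -5 0 -6 4 5 1
v[mid]=3>-7: swap v[2],v[4]; hi=3 → -11 -9 -4 -7 3 -5 0 -6 4 5 1
v[mid]=-4>-7: swap v[2],v[3]; hi=2 → -11 -9 -7 -4 3 -5 0 -6 4 5 1
v[mid]=-7=-7: mid=3
end: lo=2, hi=2; v = -11 -9 -7 -4 3 -5 0 -6 4 5 1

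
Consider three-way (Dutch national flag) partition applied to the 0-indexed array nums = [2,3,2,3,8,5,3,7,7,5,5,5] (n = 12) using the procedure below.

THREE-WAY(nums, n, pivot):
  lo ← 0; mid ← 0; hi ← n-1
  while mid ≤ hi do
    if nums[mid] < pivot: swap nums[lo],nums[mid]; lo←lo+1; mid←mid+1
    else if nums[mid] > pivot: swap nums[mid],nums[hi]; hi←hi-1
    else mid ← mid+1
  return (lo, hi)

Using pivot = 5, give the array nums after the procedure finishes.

[2,3,2,3,3,5,5,5,5,7,7,8]

pivot = 5; lo=0, mid=0, hi=11
nums[mid]=2<5: swap nums[0],nums[0]; lo=1,mid=1 → [2,3,2,3,8,5,3,7,7,5,5,5]
nums[mid]=3<5: swap nums[1],nums[1]; lo=2,mid=2 → [2,3,2,3,8,5,3,7,7,5,5,5]
nums[mid]=2<5: swap nums[2],nums[2]; lo=3,mid=3 → [2,3,2,3,8,5,3,7,7,5,5,5]
nums[mid]=3<5: swap nums[3],nums[3]; lo=4,mid=4 → [2,3,2,3,8,5,3,7,7,5,5,5]
nums[mid]=8>5: swap nums[4],nums[11]; hi=10 → [2,3,2,3,5,5,3,7,7,5,5,8]
nums[mid]=5=5: mid=5
nums[mid]=5=5: mid=6
nums[mid]=3<5: swap nums[4],nums[6]; lo=5,mid=7 → [2,3,2,3,3,5,5,7,7,5,5,8]
nums[mid]=7>5: swap nums[7],nums[10]; hi=9 → [2,3,2,3,3,5,5,5,7,5,7,8]
nums[mid]=5=5: mid=8
nums[mid]=7>5: swap nums[8],nums[9]; hi=8 → [2,3,2,3,3,5,5,5,5,7,7,8]
nums[mid]=5=5: mid=9
end: lo=5, hi=8; nums = [2,3,2,3,3,5,5,5,5,7,7,8]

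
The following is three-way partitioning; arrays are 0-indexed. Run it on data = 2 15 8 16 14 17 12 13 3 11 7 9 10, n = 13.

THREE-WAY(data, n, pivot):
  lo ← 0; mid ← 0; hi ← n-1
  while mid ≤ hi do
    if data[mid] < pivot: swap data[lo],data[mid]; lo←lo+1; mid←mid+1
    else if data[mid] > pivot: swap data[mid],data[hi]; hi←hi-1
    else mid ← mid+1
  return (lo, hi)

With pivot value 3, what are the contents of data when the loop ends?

2 3 16 14 17 12 13 8 11 7 9 10 15

pivot = 3; lo=0, mid=0, hi=12
data[mid]=2<3: swap data[0],data[0]; lo=1,mid=1 → 2 15 8 16 14 17 12 13 3 11 7 9 10
data[mid]=15>3: swap data[1],data[12]; hi=11 → 2 10 8 16 14 17 12 13 3 11 7 9 15
data[mid]=10>3: swap data[1],data[11]; hi=10 → 2 9 8 16 14 17 12 13 3 11 7 10 15
data[mid]=9>3: swap data[1],data[10]; hi=9 → 2 7 8 16 14 17 12 13 3 11 9 10 15
data[mid]=7>3: swap data[1],data[9]; hi=8 → 2 11 8 16 14 17 12 13 3 7 9 10 15
data[mid]=11>3: swap data[1],data[8]; hi=7 → 2 3 8 16 14 17 12 13 11 7 9 10 15
data[mid]=3=3: mid=2
data[mid]=8>3: swap data[2],data[7]; hi=6 → 2 3 13 16 14 17 12 8 11 7 9 10 15
data[mid]=13>3: swap data[2],data[6]; hi=5 → 2 3 12 16 14 17 13 8 11 7 9 10 15
data[mid]=12>3: swap data[2],data[5]; hi=4 → 2 3 17 16 14 12 13 8 11 7 9 10 15
data[mid]=17>3: swap data[2],data[4]; hi=3 → 2 3 14 16 17 12 13 8 11 7 9 10 15
data[mid]=14>3: swap data[2],data[3]; hi=2 → 2 3 16 14 17 12 13 8 11 7 9 10 15
data[mid]=16>3: swap data[2],data[2]; hi=1 → 2 3 16 14 17 12 13 8 11 7 9 10 15
end: lo=1, hi=1; data = 2 3 16 14 17 12 13 8 11 7 9 10 15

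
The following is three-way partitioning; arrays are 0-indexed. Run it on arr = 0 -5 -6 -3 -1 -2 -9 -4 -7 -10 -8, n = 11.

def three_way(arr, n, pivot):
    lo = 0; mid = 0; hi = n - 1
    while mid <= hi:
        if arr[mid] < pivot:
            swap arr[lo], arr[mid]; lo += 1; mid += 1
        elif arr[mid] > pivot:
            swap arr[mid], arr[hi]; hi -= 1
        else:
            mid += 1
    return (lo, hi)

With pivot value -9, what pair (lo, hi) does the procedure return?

(1, 1)

lo=0 mid=0 hi=10
0>-9: swap(0,10), hi=9 ⇒ -8 -5 -6 -3 -1 -2 -9 -4 -7 -10 0
-8>-9: swap(0,9), hi=8 ⇒ -10 -5 -6 -3 -1 -2 -9 -4 -7 -8 0
-10<-9: swap(0,0), lo=1 mid=1 ⇒ -10 -5 -6 -3 -1 -2 -9 -4 -7 -8 0
-5>-9: swap(1,8), hi=7 ⇒ -10 -7 -6 -3 -1 -2 -9 -4 -5 -8 0
-7>-9: swap(1,7), hi=6 ⇒ -10 -4 -6 -3 -1 -2 -9 -7 -5 -8 0
-4>-9: swap(1,6), hi=5 ⇒ -10 -9 -6 -3 -1 -2 -4 -7 -5 -8 0
-9=-9: mid=2
-6>-9: swap(2,5), hi=4 ⇒ -10 -9 -2 -3 -1 -6 -4 -7 -5 -8 0
-2>-9: swap(2,4), hi=3 ⇒ -10 -9 -1 -3 -2 -6 -4 -7 -5 -8 0
-1>-9: swap(2,3), hi=2 ⇒ -10 -9 -3 -1 -2 -6 -4 -7 -5 -8 0
-3>-9: swap(2,2), hi=1 ⇒ -10 -9 -3 -1 -2 -6 -4 -7 -5 -8 0
done. lo=1 hi=1; arr=-10 -9 -3 -1 -2 -6 -4 -7 -5 -8 0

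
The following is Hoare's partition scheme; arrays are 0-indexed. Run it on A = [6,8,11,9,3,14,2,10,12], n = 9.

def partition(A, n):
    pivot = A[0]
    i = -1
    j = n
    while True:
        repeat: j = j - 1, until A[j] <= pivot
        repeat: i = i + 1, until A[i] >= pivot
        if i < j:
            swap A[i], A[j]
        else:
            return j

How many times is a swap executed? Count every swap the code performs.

2

pivot=6
j stops at 6 (2), i stops at 0 (6); swap ⇒ [2,8,11,9,3,14,6,10,12]
j stops at 4 (3), i stops at 1 (8); swap ⇒ [2,3,11,9,8,14,6,10,12]
j stops at 1, i stops at 2; i≥j ⇒ return 1. A=[2,3,11,9,8,14,6,10,12]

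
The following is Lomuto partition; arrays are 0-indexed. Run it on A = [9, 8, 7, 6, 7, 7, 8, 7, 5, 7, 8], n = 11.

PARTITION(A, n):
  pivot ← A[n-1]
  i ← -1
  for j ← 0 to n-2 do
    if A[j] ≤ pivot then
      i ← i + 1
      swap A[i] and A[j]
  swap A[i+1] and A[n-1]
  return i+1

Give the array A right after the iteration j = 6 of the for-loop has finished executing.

[8, 7, 6, 7, 7, 8, 9, 7, 5, 7, 8]

pivot=8, i=-1
j=0: 9>8, skip
j=1: 8≤8, i=0, swap(0,1) ⇒ [8, 9, 7, 6, 7, 7, 8, 7, 5, 7, 8]
j=2: 7≤8, i=1, swap(1,2) ⇒ [8, 7, 9, 6, 7, 7, 8, 7, 5, 7, 8]
j=3: 6≤8, i=2, swap(2,3) ⇒ [8, 7, 6, 9, 7, 7, 8, 7, 5, 7, 8]
j=4: 7≤8, i=3, swap(3,4) ⇒ [8, 7, 6, 7, 9, 7, 8, 7, 5, 7, 8]
j=5: 7≤8, i=4, swap(4,5) ⇒ [8, 7, 6, 7, 7, 9, 8, 7, 5, 7, 8]
j=6: 8≤8, i=5, swap(5,6) ⇒ [8, 7, 6, 7, 7, 8, 9, 7, 5, 7, 8]
(after j=6) A = [8, 7, 6, 7, 7, 8, 9, 7, 5, 7, 8]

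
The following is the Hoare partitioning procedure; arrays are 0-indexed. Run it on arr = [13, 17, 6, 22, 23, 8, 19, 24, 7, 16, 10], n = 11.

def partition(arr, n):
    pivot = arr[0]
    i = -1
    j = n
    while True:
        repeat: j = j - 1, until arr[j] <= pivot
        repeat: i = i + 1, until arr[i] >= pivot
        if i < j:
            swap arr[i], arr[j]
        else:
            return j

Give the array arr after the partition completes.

[10, 7, 6, 8, 23, 22, 19, 24, 17, 16, 13]

pivot = arr[0] = 13; i = -1, j = 11
j→10 (arr[10]=10≤13), i→0 (arr[0]=13≥13); i<j, swap → [10, 17, 6, 22, 23, 8, 19, 24, 7, 16, 13]
j→8 (arr[8]=7≤13), i→1 (arr[1]=17≥13); i<j, swap → [10, 7, 6, 22, 23, 8, 19, 24, 17, 16, 13]
j→5 (arr[5]=8≤13), i→3 (arr[3]=22≥13); i<j, swap → [10, 7, 6, 8, 23, 22, 19, 24, 17, 16, 13]
j→3, i→4; i≥j, return j=3. arr = [10, 7, 6, 8, 23, 22, 19, 24, 17, 16, 13]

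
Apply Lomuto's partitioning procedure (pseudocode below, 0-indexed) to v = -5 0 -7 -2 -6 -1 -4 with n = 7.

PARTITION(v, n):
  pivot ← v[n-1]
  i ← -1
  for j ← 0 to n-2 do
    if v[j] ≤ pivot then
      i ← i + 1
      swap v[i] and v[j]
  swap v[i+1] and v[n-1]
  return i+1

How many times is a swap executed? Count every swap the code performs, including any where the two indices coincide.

4

pivot=-4, i=-1
j=0: -5≤-4, i=0, swap(0,0) ⇒ -5 0 -7 -2 -6 -1 -4
j=1: 0>-4, skip
j=2: -7≤-4, i=1, swap(1,2) ⇒ -5 -7 0 -2 -6 -1 -4
j=3: -2>-4, skip
j=4: -6≤-4, i=2, swap(2,4) ⇒ -5 -7 -6 -2 0 -1 -4
j=5: -1>-4, skip
swap(3,6) ⇒ -5 -7 -6 -4 0 -1 -2; return 3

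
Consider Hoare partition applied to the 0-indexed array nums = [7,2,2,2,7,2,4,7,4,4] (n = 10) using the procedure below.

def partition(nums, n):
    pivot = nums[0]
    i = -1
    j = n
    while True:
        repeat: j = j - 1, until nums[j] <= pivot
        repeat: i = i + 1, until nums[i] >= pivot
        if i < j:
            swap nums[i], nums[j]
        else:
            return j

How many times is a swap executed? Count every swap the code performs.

2

pivot = nums[0] = 7; i = -1, j = 10
j→9 (nums[9]=4≤7), i→0 (nums[0]=7≥7); i<j, swap → [4,2,2,2,7,2,4,7,4,7]
j→8 (nums[8]=4≤7), i→4 (nums[4]=7≥7); i<j, swap → [4,2,2,2,4,2,4,7,7,7]
j→7, i→7; i≥j, return j=7. nums = [4,2,2,2,4,2,4,7,7,7]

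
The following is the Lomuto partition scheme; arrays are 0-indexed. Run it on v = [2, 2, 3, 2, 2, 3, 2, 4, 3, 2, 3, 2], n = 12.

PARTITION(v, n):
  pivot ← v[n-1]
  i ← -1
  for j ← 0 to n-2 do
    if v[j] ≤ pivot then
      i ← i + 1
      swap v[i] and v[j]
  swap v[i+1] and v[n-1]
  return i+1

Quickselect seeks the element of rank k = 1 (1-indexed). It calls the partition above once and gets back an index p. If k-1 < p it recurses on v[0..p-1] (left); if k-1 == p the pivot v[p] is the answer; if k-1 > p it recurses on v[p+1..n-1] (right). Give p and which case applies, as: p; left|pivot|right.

6; left

pivot = v[11] = 2; i = -1
j=0: v[0]=2 ≤ 2 → i=0, swap v[0],v[0] (no change) → [2, 2, 3, 2, 2, 3, 2, 4, 3, 2, 3, 2]
j=1: v[1]=2 ≤ 2 → i=1, swap v[1],v[1] (no change) → [2, 2, 3, 2, 2, 3, 2, 4, 3, 2, 3, 2]
j=2: v[2]=3 > 2 → no swap
j=3: v[3]=2 ≤ 2 → i=2, swap v[2],v[3] → [2, 2, 2, 3, 2, 3, 2, 4, 3, 2, 3, 2]
j=4: v[4]=2 ≤ 2 → i=3, swap v[3],v[4] → [2, 2, 2, 2, 3, 3, 2, 4, 3, 2, 3, 2]
j=5: v[5]=3 > 2 → no swap
j=6: v[6]=2 ≤ 2 → i=4, swap v[4],v[6] → [2, 2, 2, 2, 2, 3, 3, 4, 3, 2, 3, 2]
j=7: v[7]=4 > 2 → no swap
j=8: v[8]=3 > 2 → no swap
j=9: v[9]=2 ≤ 2 → i=5, swap v[5],v[9] → [2, 2, 2, 2, 2, 2, 3, 4, 3, 3, 3, 2]
j=10: v[10]=3 > 2 → no swap
final swap v[6],v[11] → [2, 2, 2, 2, 2, 2, 2, 4, 3, 3, 3, 3]; return 6
p = 6; k-1 = 0 < 6 ⇒ left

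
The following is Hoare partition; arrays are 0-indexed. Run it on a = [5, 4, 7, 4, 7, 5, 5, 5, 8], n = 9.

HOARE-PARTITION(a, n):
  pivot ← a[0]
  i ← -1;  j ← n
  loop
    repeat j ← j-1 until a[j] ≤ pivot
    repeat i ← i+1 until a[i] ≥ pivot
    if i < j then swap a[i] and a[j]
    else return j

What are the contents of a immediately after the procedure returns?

pivot=5
j stops at 7 (5), i stops at 0 (5); swap ⇒ [5, 4, 7, 4, 7, 5, 5, 5, 8]
j stops at 6 (5), i stops at 2 (7); swap ⇒ [5, 4, 5, 4, 7, 5, 7, 5, 8]
j stops at 5 (5), i stops at 4 (7); swap ⇒ [5, 4, 5, 4, 5, 7, 7, 5, 8]
j stops at 4, i stops at 5; i≥j ⇒ return 4. a=[5, 4, 5, 4, 5, 7, 7, 5, 8]

[5, 4, 5, 4, 5, 7, 7, 5, 8]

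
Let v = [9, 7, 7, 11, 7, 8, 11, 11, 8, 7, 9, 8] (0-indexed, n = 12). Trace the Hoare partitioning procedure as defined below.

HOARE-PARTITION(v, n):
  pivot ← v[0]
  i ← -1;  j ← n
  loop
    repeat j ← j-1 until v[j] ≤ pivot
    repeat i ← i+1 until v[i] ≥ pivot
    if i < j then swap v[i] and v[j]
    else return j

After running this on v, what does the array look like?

pivot=9
j stops at 11 (8), i stops at 0 (9); swap ⇒ [8, 7, 7, 11, 7, 8, 11, 11, 8, 7, 9, 9]
j stops at 10 (9), i stops at 3 (11); swap ⇒ [8, 7, 7, 9, 7, 8, 11, 11, 8, 7, 11, 9]
j stops at 9 (7), i stops at 6 (11); swap ⇒ [8, 7, 7, 9, 7, 8, 7, 11, 8, 11, 11, 9]
j stops at 8 (8), i stops at 7 (11); swap ⇒ [8, 7, 7, 9, 7, 8, 7, 8, 11, 11, 11, 9]
j stops at 7, i stops at 8; i≥j ⇒ return 7. v=[8, 7, 7, 9, 7, 8, 7, 8, 11, 11, 11, 9]

[8, 7, 7, 9, 7, 8, 7, 8, 11, 11, 11, 9]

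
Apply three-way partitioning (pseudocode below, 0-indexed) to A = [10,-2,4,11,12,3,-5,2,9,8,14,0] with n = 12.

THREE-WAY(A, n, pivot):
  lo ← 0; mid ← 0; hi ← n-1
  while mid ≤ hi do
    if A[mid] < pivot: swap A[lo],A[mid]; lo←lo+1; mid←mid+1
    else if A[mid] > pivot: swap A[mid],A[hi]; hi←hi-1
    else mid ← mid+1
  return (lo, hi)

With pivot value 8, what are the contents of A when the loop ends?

[0,-2,4,2,3,-5,8,9,12,14,11,10]

pivot = 8; lo=0, mid=0, hi=11
A[mid]=10>8: swap A[0],A[11]; hi=10 → [0,-2,4,11,12,3,-5,2,9,8,14,10]
A[mid]=0<8: swap A[0],A[0]; lo=1,mid=1 → [0,-2,4,11,12,3,-5,2,9,8,14,10]
A[mid]=-2<8: swap A[1],A[1]; lo=2,mid=2 → [0,-2,4,11,12,3,-5,2,9,8,14,10]
A[mid]=4<8: swap A[2],A[2]; lo=3,mid=3 → [0,-2,4,11,12,3,-5,2,9,8,14,10]
A[mid]=11>8: swap A[3],A[10]; hi=9 → [0,-2,4,14,12,3,-5,2,9,8,11,10]
A[mid]=14>8: swap A[3],A[9]; hi=8 → [0,-2,4,8,12,3,-5,2,9,14,11,10]
A[mid]=8=8: mid=4
A[mid]=12>8: swap A[4],A[8]; hi=7 → [0,-2,4,8,9,3,-5,2,12,14,11,10]
A[mid]=9>8: swap A[4],A[7]; hi=6 → [0,-2,4,8,2,3,-5,9,12,14,11,10]
A[mid]=2<8: swap A[3],A[4]; lo=4,mid=5 → [0,-2,4,2,8,3,-5,9,12,14,11,10]
A[mid]=3<8: swap A[4],A[5]; lo=5,mid=6 → [0,-2,4,2,3,8,-5,9,12,14,11,10]
A[mid]=-5<8: swap A[5],A[6]; lo=6,mid=7 → [0,-2,4,2,3,-5,8,9,12,14,11,10]
end: lo=6, hi=6; A = [0,-2,4,2,3,-5,8,9,12,14,11,10]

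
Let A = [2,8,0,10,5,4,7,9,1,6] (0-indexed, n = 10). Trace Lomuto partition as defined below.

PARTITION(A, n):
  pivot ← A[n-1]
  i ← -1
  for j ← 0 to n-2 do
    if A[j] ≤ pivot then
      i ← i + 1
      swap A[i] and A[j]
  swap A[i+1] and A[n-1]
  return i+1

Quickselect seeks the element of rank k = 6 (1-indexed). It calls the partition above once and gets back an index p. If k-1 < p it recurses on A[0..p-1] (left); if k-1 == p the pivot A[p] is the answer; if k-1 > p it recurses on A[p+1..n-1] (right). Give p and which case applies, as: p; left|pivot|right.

5; pivot

pivot=6, i=-1
j=0: 2≤6, i=0, swap(0,0) ⇒ [2,8,0,10,5,4,7,9,1,6]
j=1: 8>6, skip
j=2: 0≤6, i=1, swap(1,2) ⇒ [2,0,8,10,5,4,7,9,1,6]
j=3: 10>6, skip
j=4: 5≤6, i=2, swap(2,4) ⇒ [2,0,5,10,8,4,7,9,1,6]
j=5: 4≤6, i=3, swap(3,5) ⇒ [2,0,5,4,8,10,7,9,1,6]
j=6: 7>6, skip
j=7: 9>6, skip
j=8: 1≤6, i=4, swap(4,8) ⇒ [2,0,5,4,1,10,7,9,8,6]
swap(5,9) ⇒ [2,0,5,4,1,6,7,9,8,10]; return 5
p = 5; k-1 = 5 == 5 ⇒ pivot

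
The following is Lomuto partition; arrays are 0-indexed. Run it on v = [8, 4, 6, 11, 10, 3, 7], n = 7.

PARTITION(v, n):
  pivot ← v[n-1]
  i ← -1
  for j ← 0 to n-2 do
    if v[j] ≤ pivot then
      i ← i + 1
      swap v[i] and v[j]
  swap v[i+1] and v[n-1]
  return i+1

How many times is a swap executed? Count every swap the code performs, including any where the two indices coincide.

4

pivot = v[6] = 7; i = -1
j=0: v[0]=8 > 7 → no swap
j=1: v[1]=4 ≤ 7 → i=0, swap v[0],v[1] → [4, 8, 6, 11, 10, 3, 7]
j=2: v[2]=6 ≤ 7 → i=1, swap v[1],v[2] → [4, 6, 8, 11, 10, 3, 7]
j=3: v[3]=11 > 7 → no swap
j=4: v[4]=10 > 7 → no swap
j=5: v[5]=3 ≤ 7 → i=2, swap v[2],v[5] → [4, 6, 3, 11, 10, 8, 7]
final swap v[3],v[6] → [4, 6, 3, 7, 10, 8, 11]; return 3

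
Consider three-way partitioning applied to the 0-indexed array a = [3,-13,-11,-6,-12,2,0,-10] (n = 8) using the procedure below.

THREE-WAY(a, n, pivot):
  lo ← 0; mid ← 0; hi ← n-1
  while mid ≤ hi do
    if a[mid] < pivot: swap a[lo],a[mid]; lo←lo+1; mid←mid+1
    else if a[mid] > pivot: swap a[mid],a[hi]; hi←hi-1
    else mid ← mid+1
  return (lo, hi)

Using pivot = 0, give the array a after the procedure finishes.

lo=0 mid=0 hi=7
3>0: swap(0,7), hi=6 ⇒ [-10,-13,-11,-6,-12,2,0,3]
-10<0: swap(0,0), lo=1 mid=1 ⇒ [-10,-13,-11,-6,-12,2,0,3]
-13<0: swap(1,1), lo=2 mid=2 ⇒ [-10,-13,-11,-6,-12,2,0,3]
-11<0: swap(2,2), lo=3 mid=3 ⇒ [-10,-13,-11,-6,-12,2,0,3]
-6<0: swap(3,3), lo=4 mid=4 ⇒ [-10,-13,-11,-6,-12,2,0,3]
-12<0: swap(4,4), lo=5 mid=5 ⇒ [-10,-13,-11,-6,-12,2,0,3]
2>0: swap(5,6), hi=5 ⇒ [-10,-13,-11,-6,-12,0,2,3]
0=0: mid=6
done. lo=5 hi=5; a=[-10,-13,-11,-6,-12,0,2,3]

[-10,-13,-11,-6,-12,0,2,3]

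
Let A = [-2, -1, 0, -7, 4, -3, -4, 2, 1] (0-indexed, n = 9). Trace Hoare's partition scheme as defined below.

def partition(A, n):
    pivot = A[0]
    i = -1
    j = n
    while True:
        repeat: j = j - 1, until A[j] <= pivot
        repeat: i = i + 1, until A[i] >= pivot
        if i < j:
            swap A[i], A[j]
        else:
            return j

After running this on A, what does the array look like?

[-4, -3, -7, 0, 4, -1, -2, 2, 1]

pivot = A[0] = -2; i = -1, j = 9
j→6 (A[6]=-4≤-2), i→0 (A[0]=-2≥-2); i<j, swap → [-4, -1, 0, -7, 4, -3, -2, 2, 1]
j→5 (A[5]=-3≤-2), i→1 (A[1]=-1≥-2); i<j, swap → [-4, -3, 0, -7, 4, -1, -2, 2, 1]
j→3 (A[3]=-7≤-2), i→2 (A[2]=0≥-2); i<j, swap → [-4, -3, -7, 0, 4, -1, -2, 2, 1]
j→2, i→3; i≥j, return j=2. A = [-4, -3, -7, 0, 4, -1, -2, 2, 1]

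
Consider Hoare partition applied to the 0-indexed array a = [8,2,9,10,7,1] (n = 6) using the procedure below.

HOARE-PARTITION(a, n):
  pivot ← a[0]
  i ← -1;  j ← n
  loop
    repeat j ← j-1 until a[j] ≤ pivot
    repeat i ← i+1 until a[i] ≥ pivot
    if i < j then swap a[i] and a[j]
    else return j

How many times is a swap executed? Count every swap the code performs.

pivot = a[0] = 8; i = -1, j = 6
j→5 (a[5]=1≤8), i→0 (a[0]=8≥8); i<j, swap → [1,2,9,10,7,8]
j→4 (a[4]=7≤8), i→2 (a[2]=9≥8); i<j, swap → [1,2,7,10,9,8]
j→2, i→3; i≥j, return j=2. a = [1,2,7,10,9,8]

2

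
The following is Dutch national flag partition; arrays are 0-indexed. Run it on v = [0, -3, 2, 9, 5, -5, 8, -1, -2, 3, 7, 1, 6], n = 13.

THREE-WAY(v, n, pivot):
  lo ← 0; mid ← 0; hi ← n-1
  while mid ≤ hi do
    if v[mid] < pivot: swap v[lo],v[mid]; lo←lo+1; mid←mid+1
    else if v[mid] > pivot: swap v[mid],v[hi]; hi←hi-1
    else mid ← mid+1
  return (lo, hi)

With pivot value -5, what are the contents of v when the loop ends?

[-5, 2, 9, 5, -3, 8, -1, -2, 3, 7, 1, 6, 0]

pivot = -5; lo=0, mid=0, hi=12
v[mid]=0>-5: swap v[0],v[12]; hi=11 → [6, -3, 2, 9, 5, -5, 8, -1, -2, 3, 7, 1, 0]
v[mid]=6>-5: swap v[0],v[11]; hi=10 → [1, -3, 2, 9, 5, -5, 8, -1, -2, 3, 7, 6, 0]
v[mid]=1>-5: swap v[0],v[10]; hi=9 → [7, -3, 2, 9, 5, -5, 8, -1, -2, 3, 1, 6, 0]
v[mid]=7>-5: swap v[0],v[9]; hi=8 → [3, -3, 2, 9, 5, -5, 8, -1, -2, 7, 1, 6, 0]
v[mid]=3>-5: swap v[0],v[8]; hi=7 → [-2, -3, 2, 9, 5, -5, 8, -1, 3, 7, 1, 6, 0]
v[mid]=-2>-5: swap v[0],v[7]; hi=6 → [-1, -3, 2, 9, 5, -5, 8, -2, 3, 7, 1, 6, 0]
v[mid]=-1>-5: swap v[0],v[6]; hi=5 → [8, -3, 2, 9, 5, -5, -1, -2, 3, 7, 1, 6, 0]
v[mid]=8>-5: swap v[0],v[5]; hi=4 → [-5, -3, 2, 9, 5, 8, -1, -2, 3, 7, 1, 6, 0]
v[mid]=-5=-5: mid=1
v[mid]=-3>-5: swap v[1],v[4]; hi=3 → [-5, 5, 2, 9, -3, 8, -1, -2, 3, 7, 1, 6, 0]
v[mid]=5>-5: swap v[1],v[3]; hi=2 → [-5, 9, 2, 5, -3, 8, -1, -2, 3, 7, 1, 6, 0]
v[mid]=9>-5: swap v[1],v[2]; hi=1 → [-5, 2, 9, 5, -3, 8, -1, -2, 3, 7, 1, 6, 0]
v[mid]=2>-5: swap v[1],v[1]; hi=0 → [-5, 2, 9, 5, -3, 8, -1, -2, 3, 7, 1, 6, 0]
end: lo=0, hi=0; v = [-5, 2, 9, 5, -3, 8, -1, -2, 3, 7, 1, 6, 0]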